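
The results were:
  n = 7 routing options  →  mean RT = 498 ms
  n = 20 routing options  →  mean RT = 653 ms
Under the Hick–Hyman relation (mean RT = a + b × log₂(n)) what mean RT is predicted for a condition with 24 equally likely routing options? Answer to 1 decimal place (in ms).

679.9 ms

RT is linear in log₂ n, so two points fix the line:
  b = (653 − 498) / (log₂ 20 − log₂ 7) = 155 / (4.3219 − 2.8074) = 102.339 ms/bit
  a = 498 − 102.339 × 2.8074 = 210.698 ms
Then RT(24) = 210.698 + 102.339 × log₂ 24 = 210.698 + 102.339 × 4.5850 ≈ 679.919 ms.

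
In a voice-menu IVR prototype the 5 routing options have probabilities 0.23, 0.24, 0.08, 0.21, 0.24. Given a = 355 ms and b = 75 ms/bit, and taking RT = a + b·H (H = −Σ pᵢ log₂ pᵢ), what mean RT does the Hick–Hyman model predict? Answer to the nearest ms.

H = 0.23·log₂(1/0.23) + 0.24·log₂(1/0.24) + 0.08·log₂(1/0.08) + 0.21·log₂(1/0.21) + 0.24·log₂(1/0.24) = 2.2403 bits.
RT = 355 + 75 × 2.2403 = 523.02 ms.

523 ms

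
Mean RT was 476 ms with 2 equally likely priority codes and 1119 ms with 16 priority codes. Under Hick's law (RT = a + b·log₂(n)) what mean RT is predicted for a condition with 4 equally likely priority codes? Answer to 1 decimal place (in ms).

690.3 ms

RT is linear in log₂ n, so two points fix the line:
  b = (1119 − 476) / (log₂ 16 − log₂ 2) = 643 / (4 − 1) = 214.333 ms/bit
  a = 476 − 214.333 × 1 = 261.667 ms
Then RT(4) = 261.667 + 214.333 × log₂ 4 = 261.667 + 214.333 × 2 ≈ 690.333 ms.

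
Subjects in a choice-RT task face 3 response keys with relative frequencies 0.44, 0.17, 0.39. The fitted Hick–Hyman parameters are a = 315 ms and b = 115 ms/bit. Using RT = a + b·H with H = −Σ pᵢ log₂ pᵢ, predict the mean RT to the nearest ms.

Entropy contributions −pᵢ log₂ pᵢ: 0.5211, 0.4346, 0.5298; sum H = 1.4855 bits.
RT = a + bH = 315 + 115·1.4855 = 485.84 ms.

486 ms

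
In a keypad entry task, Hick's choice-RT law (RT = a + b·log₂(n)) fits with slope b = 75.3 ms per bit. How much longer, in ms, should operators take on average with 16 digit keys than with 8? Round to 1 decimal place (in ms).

The intercept a cancels: ΔRT = b·(log₂ n₂ − log₂ n₁) = b·log₂(n₂/n₁).
log₂(16) − log₂(8) = log₂(16/8) = log₂(2) = 1.
ΔRT = 75.3 × 1.0000 = 75.300 ms.

75.3 ms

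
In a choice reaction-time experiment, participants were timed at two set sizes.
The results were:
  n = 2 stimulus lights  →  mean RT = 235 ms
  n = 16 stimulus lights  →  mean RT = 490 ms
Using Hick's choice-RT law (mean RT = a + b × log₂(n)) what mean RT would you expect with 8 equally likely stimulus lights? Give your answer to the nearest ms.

405 ms

With log₂ n on the abscissa the relation is linear; from the two conditions:
  b = (490 − 235) / (log₂ 16 − log₂ 2) = 255 / (4 − 1) = 85 ms/bit
  a = 235 − 85 × 1 = 150 ms
Then RT(8) = 150 + 85 × log₂ 8 = 150 + 85 × 3 ≈ 405.000 ms.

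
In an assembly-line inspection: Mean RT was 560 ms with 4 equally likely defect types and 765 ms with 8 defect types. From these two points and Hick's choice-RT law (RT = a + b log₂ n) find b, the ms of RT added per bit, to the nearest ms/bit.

Slope: b = (765 − 560) / (log₂ 8 − log₂ 4) = 205/1.0000 = 205 ms/bit.

205 ms/bit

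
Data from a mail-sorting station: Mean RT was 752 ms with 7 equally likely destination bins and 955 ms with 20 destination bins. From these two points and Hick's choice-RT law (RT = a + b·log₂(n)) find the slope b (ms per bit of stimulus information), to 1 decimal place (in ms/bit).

134.0 ms/bit

b = (RT₂ − RT₁)/(log₂ n₂ − log₂ n₁) = (955 − 752)/(4.3219 − 2.8074) = 134.031 ms/bit.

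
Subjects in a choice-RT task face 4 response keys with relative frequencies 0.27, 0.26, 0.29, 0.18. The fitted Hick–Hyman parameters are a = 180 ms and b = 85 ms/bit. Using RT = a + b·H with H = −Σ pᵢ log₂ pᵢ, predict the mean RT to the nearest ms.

348 ms

Entropy contributions −pᵢ log₂ pᵢ: 0.5100, 0.5053, 0.5179, 0.4453; sum H = 1.9785 bits.
RT = a + bH = 180 + 85·1.9785 = 348.17 ms.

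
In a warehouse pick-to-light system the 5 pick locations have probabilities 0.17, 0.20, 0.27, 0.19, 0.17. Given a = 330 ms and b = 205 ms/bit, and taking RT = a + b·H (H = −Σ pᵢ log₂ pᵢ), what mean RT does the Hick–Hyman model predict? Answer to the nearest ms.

Entropy contributions −pᵢ log₂ pᵢ: 0.4346, 0.4644, 0.5100, 0.4552, 0.4346; sum H = 2.2988 bits.
RT = a + bH = 330 + 205·2.2988 = 801.26 ms.

801 ms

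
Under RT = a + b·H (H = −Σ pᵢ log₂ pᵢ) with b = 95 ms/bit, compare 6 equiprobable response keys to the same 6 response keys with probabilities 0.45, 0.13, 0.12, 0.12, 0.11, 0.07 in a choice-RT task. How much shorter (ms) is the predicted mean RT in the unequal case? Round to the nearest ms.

31 ms

The RT saving is b·ΔH. Equiprobable H₀ = log₂(6) = 2.5850 bits; with the given probabilities H = 2.2540 bits.
b·(H₀ − H) = 95 × (2.5850 − 2.2540) = 31.44 ms.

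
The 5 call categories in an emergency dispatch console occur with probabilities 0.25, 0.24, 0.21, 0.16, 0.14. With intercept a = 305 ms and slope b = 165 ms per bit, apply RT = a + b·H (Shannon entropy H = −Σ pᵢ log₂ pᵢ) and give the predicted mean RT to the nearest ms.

682 ms

H = 0.25·log₂(1/0.25) + 0.24·log₂(1/0.24) + 0.21·log₂(1/0.21) + 0.16·log₂(1/0.16) + 0.14·log₂(1/0.14) = 2.2871 bits.
RT = 305 + 165 × 2.2871 = 682.37 ms.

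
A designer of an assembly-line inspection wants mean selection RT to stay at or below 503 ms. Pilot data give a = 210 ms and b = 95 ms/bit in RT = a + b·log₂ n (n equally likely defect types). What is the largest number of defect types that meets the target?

95·log₂ n ≤ 503 − 210 = 293, giving log₂ n ≤ 3.0842 and n ≤ 8.481. The largest whole number is 8.

8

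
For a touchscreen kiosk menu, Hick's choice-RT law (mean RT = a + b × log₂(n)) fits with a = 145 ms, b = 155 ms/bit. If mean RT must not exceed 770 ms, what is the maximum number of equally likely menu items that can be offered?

16

Set 145 + 155·log₂ n ≤ 770 → log₂ n ≤ (770 − 145)/155 = 4.0323.
So n ≤ 2^4.0323 = 16.362; the largest integer n is 16.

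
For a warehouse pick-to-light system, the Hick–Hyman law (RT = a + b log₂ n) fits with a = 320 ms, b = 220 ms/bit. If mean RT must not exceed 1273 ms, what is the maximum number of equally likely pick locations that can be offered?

20

Information budget: (1273 − 320)/220 = 4.3318 bits, so n ≤ 2^4.3318 = 20.138 → at most 20.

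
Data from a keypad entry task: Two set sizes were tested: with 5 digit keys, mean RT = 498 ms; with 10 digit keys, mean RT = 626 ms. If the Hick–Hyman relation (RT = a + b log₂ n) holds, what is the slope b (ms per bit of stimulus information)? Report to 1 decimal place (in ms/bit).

The slope on a log₂ axis is (626 − 498) / (3.3219 − 2.3219) = 128.000 ms/bit.

128.0 ms/bit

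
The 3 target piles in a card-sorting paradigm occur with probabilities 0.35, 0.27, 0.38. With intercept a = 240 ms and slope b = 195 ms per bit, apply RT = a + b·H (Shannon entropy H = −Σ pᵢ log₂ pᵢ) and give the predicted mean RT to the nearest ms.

H = 0.35·log₂(1/0.35) + 0.27·log₂(1/0.27) + 0.38·log₂(1/0.38) = 1.5706 bits.
RT = 240 + 195 × 1.5706 = 546.26 ms.

546 ms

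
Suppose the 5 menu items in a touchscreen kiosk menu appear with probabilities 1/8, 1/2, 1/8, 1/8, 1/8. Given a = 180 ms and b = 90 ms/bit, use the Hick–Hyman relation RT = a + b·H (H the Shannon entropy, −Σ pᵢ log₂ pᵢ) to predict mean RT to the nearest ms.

360 ms

Each term −pᵢ log₂ pᵢ: 0.125·3 + 0.5·1 + 0.125·3 + 0.125·3 + 0.125·3; summed, H = 2.000 bits.
Mean RT = a + bH = 180 + 90·2.000 = 360.00 ms.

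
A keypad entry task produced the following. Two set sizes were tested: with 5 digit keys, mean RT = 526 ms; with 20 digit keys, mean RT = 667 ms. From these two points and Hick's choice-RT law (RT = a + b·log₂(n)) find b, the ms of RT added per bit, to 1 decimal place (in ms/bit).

b = (RT₂ − RT₁)/(log₂ n₂ − log₂ n₁) = (667 − 526)/(4.3219 − 2.3219) = 70.500 ms/bit.

70.5 ms/bit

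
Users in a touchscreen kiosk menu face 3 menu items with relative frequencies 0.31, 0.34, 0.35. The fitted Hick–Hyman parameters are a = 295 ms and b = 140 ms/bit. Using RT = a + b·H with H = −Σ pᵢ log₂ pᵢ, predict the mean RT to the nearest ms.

H = 0.31·log₂(1/0.31) + 0.34·log₂(1/0.34) + 0.35·log₂(1/0.35) = 1.5831 bits.
RT = 295 + 140 × 1.5831 = 516.63 ms.

517 ms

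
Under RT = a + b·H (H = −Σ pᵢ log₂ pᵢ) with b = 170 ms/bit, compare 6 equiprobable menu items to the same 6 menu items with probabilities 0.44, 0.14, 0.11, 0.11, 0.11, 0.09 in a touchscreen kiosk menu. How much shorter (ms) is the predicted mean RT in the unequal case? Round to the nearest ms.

52 ms

The RT saving is b·ΔH. Equiprobable H₀ = log₂(6) = 2.5850 bits; with the given probabilities H = 2.2818 bits.
b·(H₀ − H) = 170 × (2.5850 − 2.2818) = 51.54 ms.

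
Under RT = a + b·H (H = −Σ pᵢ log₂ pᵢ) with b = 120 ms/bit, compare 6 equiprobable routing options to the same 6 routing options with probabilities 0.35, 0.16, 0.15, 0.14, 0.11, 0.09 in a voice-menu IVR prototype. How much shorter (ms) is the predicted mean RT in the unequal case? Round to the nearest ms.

The RT saving is b·ΔH. Equiprobable H₀ = log₂(6) = 2.5850 bits; with the given probabilities H = 2.4237 bits.
b·(H₀ − H) = 120 × (2.5850 − 2.4237) = 19.35 ms.

19 ms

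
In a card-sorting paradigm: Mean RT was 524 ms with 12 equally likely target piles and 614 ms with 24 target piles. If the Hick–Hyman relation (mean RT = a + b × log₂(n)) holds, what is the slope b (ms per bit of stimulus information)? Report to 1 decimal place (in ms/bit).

90.0 ms/bit

The slope on a log₂ axis is (614 − 524) / (4.5850 − 3.5850) = 90.000 ms/bit.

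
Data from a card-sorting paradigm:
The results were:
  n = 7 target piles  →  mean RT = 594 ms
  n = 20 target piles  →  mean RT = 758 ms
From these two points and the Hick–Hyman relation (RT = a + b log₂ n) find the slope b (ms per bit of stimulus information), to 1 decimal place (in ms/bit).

108.3 ms/bit

b = (RT₂ − RT₁)/(log₂ n₂ − log₂ n₁) = (758 − 594)/(4.3219 − 2.8074) = 108.281 ms/bit.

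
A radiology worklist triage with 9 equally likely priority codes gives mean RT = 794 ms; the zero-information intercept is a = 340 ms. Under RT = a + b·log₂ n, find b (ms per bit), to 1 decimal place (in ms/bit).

9 alternatives carry log₂ 9 = 3.1699 bits; the choice cost is 794 − 340 = 454 ms, so b = 454/3.1699 = 143.221 ms/bit.

143.2 ms/bit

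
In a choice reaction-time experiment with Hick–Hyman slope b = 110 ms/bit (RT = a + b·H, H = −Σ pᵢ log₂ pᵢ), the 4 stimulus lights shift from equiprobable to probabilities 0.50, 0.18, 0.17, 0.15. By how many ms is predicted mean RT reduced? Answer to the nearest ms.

The RT saving is b·ΔH. Equiprobable H₀ = log₂(4) = 2.0000 bits; with the given probabilities H = 1.7904 bits.
b·(H₀ − H) = 110 × (2.0000 − 1.7904) = 23.05 ms.

23 ms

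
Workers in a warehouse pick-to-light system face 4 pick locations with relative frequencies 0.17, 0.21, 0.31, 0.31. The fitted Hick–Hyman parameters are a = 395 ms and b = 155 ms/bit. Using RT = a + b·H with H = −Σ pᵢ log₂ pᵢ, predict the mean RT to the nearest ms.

698 ms

H = 0.17·log₂(1/0.17) + 0.21·log₂(1/0.21) + 0.31·log₂(1/0.31) + 0.31·log₂(1/0.31) = 1.9550 bits.
RT = 395 + 155 × 1.9550 = 698.02 ms.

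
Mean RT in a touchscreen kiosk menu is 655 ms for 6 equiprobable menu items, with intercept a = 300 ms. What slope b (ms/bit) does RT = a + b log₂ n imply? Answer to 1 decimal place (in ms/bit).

log₂(6) = 2.5850 bits.
b = (RT − a)/log₂ n = (655 − 300) / 2.5850 = 137.333 ms/bit.

137.3 ms/bit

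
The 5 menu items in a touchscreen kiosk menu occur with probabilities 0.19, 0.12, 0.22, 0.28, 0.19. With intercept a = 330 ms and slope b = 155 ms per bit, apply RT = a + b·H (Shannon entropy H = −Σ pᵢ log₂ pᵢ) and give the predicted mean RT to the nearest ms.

H = 0.19·log₂(1/0.19) + 0.12·log₂(1/0.12) + 0.22·log₂(1/0.22) + 0.28·log₂(1/0.28) + 0.19·log₂(1/0.19) = 2.2723 bits.
RT = 330 + 155 × 2.2723 = 682.21 ms.

682 ms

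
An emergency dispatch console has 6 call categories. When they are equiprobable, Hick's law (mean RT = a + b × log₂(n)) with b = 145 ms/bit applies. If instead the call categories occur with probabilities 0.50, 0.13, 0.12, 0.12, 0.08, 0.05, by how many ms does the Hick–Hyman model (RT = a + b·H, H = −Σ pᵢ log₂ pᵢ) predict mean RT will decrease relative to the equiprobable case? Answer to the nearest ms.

Equiprobable entropy H₀ = log₂ 6 = 2.5850 bits.
Skewed entropy H = −Σ pᵢ log₂ pᵢ = 2.1244 bits.
ΔRT = b·(H₀ − H) = 145 × 0.4606 = 66.78 ms.

67 ms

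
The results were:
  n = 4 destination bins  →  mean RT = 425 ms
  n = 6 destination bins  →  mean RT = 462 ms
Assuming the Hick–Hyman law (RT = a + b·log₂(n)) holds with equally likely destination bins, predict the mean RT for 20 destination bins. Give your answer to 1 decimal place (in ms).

RT is linear in log₂ n, so two points fix the line:
  b = (462 − 425) / (log₂ 6 − log₂ 4) = 37 / (2.5850 − 2) = 63.252 ms/bit
  a = 425 − 63.252 × 2 = 298.496 ms
Then RT(20) = 298.496 + 63.252 × log₂ 20 = 298.496 + 63.252 × 4.3219 ≈ 571.866 ms.

571.9 ms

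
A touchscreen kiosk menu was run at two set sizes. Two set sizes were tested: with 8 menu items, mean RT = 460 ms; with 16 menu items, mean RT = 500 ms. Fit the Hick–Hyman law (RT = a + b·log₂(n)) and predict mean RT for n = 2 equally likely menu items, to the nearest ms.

380 ms

RT is linear in log₂ n, so two points fix the line:
  b = (500 − 460) / (log₂ 16 − log₂ 8) = 40 / (4 − 3) = 40 ms/bit
  a = 460 − 40 × 3 = 340 ms
Then RT(2) = 340 + 40 × log₂ 2 = 340 + 40 × 1 ≈ 380.000 ms.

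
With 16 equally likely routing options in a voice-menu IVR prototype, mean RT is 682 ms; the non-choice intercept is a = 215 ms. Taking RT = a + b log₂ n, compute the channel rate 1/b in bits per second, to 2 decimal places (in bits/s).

b = (682 − 215)/log₂ 16 = 467/4 = 116.750 ms per bit = 0.11675 s/bit; the reciprocal is 8.565 bits/s.

8.57 bits/s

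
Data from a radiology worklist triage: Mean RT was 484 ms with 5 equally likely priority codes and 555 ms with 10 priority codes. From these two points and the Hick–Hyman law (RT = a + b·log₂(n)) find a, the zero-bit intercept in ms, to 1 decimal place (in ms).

Slope: b = (555 − 484) / (log₂ 10 − log₂ 5) = 71/1.0000 = 71.000 ms/bit.
Intercept: a = 484 − 71.000·log₂(5) = 319.143 ms.

319.1 ms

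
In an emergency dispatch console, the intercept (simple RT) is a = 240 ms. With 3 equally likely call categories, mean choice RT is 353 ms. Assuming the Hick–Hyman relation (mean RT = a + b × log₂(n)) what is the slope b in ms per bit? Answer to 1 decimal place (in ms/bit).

b = (353 − 240) / log₂(3) = 113 / 1.5850 = 71.295 ms/bit.

71.3 ms/bit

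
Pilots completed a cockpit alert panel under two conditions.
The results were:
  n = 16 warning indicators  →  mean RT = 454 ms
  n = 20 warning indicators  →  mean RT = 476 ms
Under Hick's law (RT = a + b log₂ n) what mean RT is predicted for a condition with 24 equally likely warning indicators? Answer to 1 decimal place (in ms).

494.0 ms

With log₂ n on the abscissa the relation is linear; from the two conditions:
  b = (476 − 454) / (log₂ 20 − log₂ 16) = 22 / (4.3219 − 4) = 68.338 ms/bit
  a = 454 − 68.338 × 4 = 180.647 ms
Then RT(24) = 180.647 + 68.338 × log₂ 24 = 180.647 + 68.338 × 4.5850 ≈ 493.975 ms.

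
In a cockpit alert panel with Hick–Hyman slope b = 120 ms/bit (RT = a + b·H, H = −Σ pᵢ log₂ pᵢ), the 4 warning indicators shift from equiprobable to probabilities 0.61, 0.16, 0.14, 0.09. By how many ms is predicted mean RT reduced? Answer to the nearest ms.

The RT saving is b·ΔH. Equiprobable H₀ = log₂(4) = 2.0000 bits; with the given probabilities H = 1.5678 bits.
b·(H₀ − H) = 120 × (2.0000 − 1.5678) = 51.87 ms.

52 ms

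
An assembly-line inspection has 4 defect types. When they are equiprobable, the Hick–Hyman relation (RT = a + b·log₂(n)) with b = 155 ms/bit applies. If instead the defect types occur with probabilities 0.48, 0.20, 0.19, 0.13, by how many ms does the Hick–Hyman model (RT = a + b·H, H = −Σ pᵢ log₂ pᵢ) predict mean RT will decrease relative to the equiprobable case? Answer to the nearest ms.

Equiprobable entropy H₀ = log₂ 4 = 2.0000 bits.
Skewed entropy H = −Σ pᵢ log₂ pᵢ = 1.8105 bits.
ΔRT = b·(H₀ − H) = 155 × 0.1895 = 29.37 ms.

29 ms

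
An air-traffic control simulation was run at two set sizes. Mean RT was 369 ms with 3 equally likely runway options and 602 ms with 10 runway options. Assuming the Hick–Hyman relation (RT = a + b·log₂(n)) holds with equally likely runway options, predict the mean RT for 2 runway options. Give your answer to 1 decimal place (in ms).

290.5 ms

Solve the two-equation system in a and b:
  b = (602 − 369) / (log₂ 10 − log₂ 3) = 233 / (3.3219 − 1.5850) = 134.142 ms/bit
  a = 369 − 134.142 × 1.5850 = 156.390 ms
Then RT(2) = 156.390 + 134.142 × log₂ 2 = 156.390 + 134.142 × 1 ≈ 290.532 ms.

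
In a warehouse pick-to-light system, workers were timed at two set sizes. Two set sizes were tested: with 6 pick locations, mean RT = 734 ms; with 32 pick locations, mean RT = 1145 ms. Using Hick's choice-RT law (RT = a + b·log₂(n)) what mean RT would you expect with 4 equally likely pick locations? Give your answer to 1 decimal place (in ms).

634.4 ms

RT is linear in log₂ n, so two points fix the line:
  b = (1145 − 734) / (log₂ 32 − log₂ 6) = 411 / (5 − 2.5850) = 170.184 ms/bit
  a = 734 − 170.184 × 2.5850 = 294.082 ms
Then RT(4) = 294.082 + 170.184 × log₂ 4 = 294.082 + 170.184 × 2 ≈ 634.449 ms.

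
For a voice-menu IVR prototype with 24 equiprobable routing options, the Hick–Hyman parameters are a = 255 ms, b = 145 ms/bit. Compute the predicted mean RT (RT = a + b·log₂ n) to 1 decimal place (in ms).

919.8 ms

log₂(24) = 4.5850 bits, so RT = 255 + 145 × 4.5850 ≈ 919.820 ms.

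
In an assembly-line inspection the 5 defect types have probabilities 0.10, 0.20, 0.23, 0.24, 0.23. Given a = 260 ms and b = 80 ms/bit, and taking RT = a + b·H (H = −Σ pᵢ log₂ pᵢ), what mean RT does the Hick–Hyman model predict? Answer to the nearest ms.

441 ms

Entropy contributions −pᵢ log₂ pᵢ: 0.3322, 0.4644, 0.4877, 0.4941, 0.4877; sum H = 2.2660 bits.
RT = a + bH = 260 + 80·2.2660 = 441.28 ms.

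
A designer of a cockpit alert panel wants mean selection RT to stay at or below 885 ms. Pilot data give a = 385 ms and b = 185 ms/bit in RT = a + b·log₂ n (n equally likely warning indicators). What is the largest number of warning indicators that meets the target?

6

Information budget: (885 − 385)/185 = 2.7027 bits, so n ≤ 2^2.7027 = 6.510 → at most 6.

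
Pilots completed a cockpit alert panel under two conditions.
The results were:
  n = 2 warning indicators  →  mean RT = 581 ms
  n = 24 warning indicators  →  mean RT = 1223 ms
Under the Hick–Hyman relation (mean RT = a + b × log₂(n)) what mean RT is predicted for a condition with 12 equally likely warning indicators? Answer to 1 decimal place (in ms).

1043.9 ms

Fit slope and intercept:
  b = (1223 − 581) / (log₂ 24 − log₂ 2) = 642 / (4.5850 − 1) = 179.081 ms/bit
  a = 581 − 179.081 × 1 = 401.919 ms
Then RT(12) = 401.919 + 179.081 × log₂ 12 = 401.919 + 179.081 × 3.5850 ≈ 1043.919 ms.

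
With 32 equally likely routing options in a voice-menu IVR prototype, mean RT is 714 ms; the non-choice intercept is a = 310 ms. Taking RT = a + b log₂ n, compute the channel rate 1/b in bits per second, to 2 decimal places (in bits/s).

12.38 bits/s

Choice component = 714 − 310 = 404 ms over log₂(32) = 5 bits.
b = 404 / 5 = 80.800 ms/bit, so 1/b = 12.376 bits/s.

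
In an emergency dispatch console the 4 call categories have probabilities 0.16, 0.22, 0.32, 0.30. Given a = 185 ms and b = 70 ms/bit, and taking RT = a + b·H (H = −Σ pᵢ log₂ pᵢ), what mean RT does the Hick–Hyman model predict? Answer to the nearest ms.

H = 0.16·log₂(1/0.16) + 0.22·log₂(1/0.22) + 0.32·log₂(1/0.32) + 0.30·log₂(1/0.30) = 1.9507 bits.
RT = 185 + 70 × 1.9507 = 321.55 ms.

322 ms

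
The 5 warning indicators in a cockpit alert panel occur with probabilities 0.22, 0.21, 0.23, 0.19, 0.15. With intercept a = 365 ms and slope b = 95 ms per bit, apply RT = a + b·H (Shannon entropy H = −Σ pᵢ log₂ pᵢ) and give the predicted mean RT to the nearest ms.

584 ms

H = 0.22·log₂(1/0.22) + 0.21·log₂(1/0.21) + 0.23·log₂(1/0.23) + 0.19·log₂(1/0.19) + 0.15·log₂(1/0.15) = 2.3068 bits.
RT = 365 + 95 × 2.3068 = 584.15 ms.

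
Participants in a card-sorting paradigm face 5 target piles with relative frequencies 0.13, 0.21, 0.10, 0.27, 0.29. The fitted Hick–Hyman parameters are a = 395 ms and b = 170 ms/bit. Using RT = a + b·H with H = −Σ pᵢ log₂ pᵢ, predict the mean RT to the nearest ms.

772 ms

Entropy contributions −pᵢ log₂ pᵢ: 0.3826, 0.4728, 0.3322, 0.5100, 0.5179; sum H = 2.2156 bits.
RT = a + bH = 395 + 170·2.2156 = 771.65 ms.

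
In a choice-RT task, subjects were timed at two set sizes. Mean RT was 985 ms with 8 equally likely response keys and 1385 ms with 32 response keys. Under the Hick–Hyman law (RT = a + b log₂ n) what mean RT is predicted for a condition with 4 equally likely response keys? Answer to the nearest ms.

785 ms

RT is linear in log₂ n, so two points fix the line:
  b = (1385 − 985) / (log₂ 32 − log₂ 8) = 400 / (5 − 3) = 200 ms/bit
  a = 985 − 200 × 3 = 385 ms
Then RT(4) = 385 + 200 × log₂ 4 = 385 + 200 × 2 ≈ 785.000 ms.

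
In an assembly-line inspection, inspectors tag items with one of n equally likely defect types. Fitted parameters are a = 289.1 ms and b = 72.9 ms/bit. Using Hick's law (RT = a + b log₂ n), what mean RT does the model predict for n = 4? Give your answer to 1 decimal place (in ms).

log₂(4) = 2 bits, so RT = 289.1 + 72.9 × 2 ≈ 434.900 ms.

434.9 ms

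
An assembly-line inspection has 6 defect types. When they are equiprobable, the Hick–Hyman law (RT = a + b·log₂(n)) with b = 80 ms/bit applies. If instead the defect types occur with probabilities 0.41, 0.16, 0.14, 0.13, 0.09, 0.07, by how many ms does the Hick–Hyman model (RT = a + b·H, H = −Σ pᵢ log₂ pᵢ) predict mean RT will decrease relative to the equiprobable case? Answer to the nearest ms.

The RT saving is b·ΔH. Equiprobable H₀ = log₂(6) = 2.5850 bits; with the given probabilities H = 2.3114 bits.
b·(H₀ − H) = 80 × (2.5850 − 2.3114) = 21.89 ms.

22 ms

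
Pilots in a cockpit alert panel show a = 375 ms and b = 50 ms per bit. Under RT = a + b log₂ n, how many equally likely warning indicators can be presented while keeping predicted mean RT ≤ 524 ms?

Information budget: (524 − 375)/50 = 2.9800 bits, so n ≤ 2^2.9800 = 7.890 → at most 7.

7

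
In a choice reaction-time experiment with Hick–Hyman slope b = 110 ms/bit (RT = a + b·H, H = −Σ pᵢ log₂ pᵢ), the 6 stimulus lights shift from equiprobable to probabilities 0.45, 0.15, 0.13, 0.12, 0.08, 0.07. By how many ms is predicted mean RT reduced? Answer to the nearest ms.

38 ms

Equiprobable entropy H₀ = log₂ 6 = 2.5850 bits.
Skewed entropy H = −Σ pᵢ log₂ pᵢ = 2.2387 bits.
ΔRT = b·(H₀ − H) = 110 × 0.3462 = 38.09 ms.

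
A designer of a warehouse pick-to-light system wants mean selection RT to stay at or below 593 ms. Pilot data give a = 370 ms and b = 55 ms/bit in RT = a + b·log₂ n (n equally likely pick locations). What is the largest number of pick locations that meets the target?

16

55·log₂ n ≤ 593 − 370 = 223, giving log₂ n ≤ 4.0545 and n ≤ 16.617. The largest whole number is 16.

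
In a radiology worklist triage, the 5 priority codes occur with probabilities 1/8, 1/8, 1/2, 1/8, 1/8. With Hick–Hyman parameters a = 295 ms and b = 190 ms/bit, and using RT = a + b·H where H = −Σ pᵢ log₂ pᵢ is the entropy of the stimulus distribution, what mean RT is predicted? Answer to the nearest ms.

675 ms

H = −Σ pᵢ log₂ pᵢ = 0.125·3 + 0.125·3 + 0.5·1 + 0.125·3 + 0.125·3 = 2.000 bits.
RT = 295 + 190 × 2.000 = 675.00 ms.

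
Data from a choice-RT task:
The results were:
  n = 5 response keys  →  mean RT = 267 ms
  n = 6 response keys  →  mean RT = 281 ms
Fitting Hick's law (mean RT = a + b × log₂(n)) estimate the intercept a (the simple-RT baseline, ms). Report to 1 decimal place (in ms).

143.4 ms

The slope on a log₂ axis is (281 − 267) / (2.5850 − 2.3219) = 53.225 ms/bit.
Intercept: a = 267 − 53.225·log₂(5) = 143.415 ms.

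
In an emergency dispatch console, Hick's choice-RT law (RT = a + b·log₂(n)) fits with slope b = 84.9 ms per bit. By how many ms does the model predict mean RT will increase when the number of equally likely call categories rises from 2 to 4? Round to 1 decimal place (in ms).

Only the slope matters, since a is common to both: ΔRT = b·log₂(n₂/n₁).
log₂(4) − log₂(2) = log₂(4/2) = log₂(2) = 1.
ΔRT = 84.9 × 1.0000 = 84.900 ms.

84.9 ms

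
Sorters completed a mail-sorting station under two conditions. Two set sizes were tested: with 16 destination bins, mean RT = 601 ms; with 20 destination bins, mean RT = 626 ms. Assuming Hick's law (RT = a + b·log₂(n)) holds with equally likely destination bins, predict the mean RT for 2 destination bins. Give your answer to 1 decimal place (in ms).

With log₂ n on the abscissa the relation is linear; from the two conditions:
  b = (626 − 601) / (log₂ 20 − log₂ 16) = 25 / (4.3219 − 4) = 77.657 ms/bit
  a = 601 − 77.657 × 4 = 290.372 ms
Then RT(2) = 290.372 + 77.657 × log₂ 2 = 290.372 + 77.657 × 1 ≈ 368.029 ms.

368.0 ms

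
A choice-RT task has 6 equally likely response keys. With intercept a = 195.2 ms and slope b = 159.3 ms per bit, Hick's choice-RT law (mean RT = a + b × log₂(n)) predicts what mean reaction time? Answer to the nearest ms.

607 ms

log₂(6) = 2.5850 bits, so RT = 195.2 + 159.3 × 2.5850 ≈ 606.985 ms.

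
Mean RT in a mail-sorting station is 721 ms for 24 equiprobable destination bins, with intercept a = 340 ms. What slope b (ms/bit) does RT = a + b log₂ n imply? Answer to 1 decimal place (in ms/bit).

24 alternatives carry log₂ 24 = 4.5850 bits; the choice cost is 721 − 340 = 381 ms, so b = 381/4.5850 = 83.098 ms/bit.

83.1 ms/bit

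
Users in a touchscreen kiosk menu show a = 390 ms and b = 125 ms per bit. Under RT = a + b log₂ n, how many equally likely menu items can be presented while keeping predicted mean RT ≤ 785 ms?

Information budget: (785 − 390)/125 = 3.1600 bits, so n ≤ 2^3.1600 = 8.938 → at most 8.

8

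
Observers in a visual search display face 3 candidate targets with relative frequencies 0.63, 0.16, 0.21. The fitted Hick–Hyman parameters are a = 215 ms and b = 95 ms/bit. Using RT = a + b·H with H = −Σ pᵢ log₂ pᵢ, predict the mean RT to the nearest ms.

Entropy contributions −pᵢ log₂ pᵢ: 0.4199, 0.4230, 0.4728; sum H = 1.3158 bits.
RT = a + bH = 215 + 95·1.3158 = 340.00 ms.

340 ms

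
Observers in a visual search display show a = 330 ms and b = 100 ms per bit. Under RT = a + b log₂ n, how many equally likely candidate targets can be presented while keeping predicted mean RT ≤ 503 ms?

100·log₂ n ≤ 503 − 330 = 173, giving log₂ n ≤ 1.7300 and n ≤ 3.317. The largest whole number is 3.

3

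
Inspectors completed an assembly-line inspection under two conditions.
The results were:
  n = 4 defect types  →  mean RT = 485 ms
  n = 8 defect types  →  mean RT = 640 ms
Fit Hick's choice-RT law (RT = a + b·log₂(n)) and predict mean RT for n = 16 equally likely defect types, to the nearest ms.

RT is linear in log₂ n, so two points fix the line:
  b = (640 − 485) / (log₂ 8 − log₂ 4) = 155 / (3 − 2) = 155 ms/bit
  a = 485 − 155 × 2 = 175 ms
Then RT(16) = 175 + 155 × log₂ 16 = 175 + 155 × 4 ≈ 795.000 ms.

795 ms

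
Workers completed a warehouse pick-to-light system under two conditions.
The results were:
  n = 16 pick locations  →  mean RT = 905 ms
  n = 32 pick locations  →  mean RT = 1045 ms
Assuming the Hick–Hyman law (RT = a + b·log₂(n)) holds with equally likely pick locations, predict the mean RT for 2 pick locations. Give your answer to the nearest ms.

Fit slope and intercept:
  b = (1045 − 905) / (log₂ 32 − log₂ 16) = 140 / (5 − 4) = 140 ms/bit
  a = 905 − 140 × 4 = 345 ms
Then RT(2) = 345 + 140 × log₂ 2 = 345 + 140 × 1 ≈ 485.000 ms.

485 ms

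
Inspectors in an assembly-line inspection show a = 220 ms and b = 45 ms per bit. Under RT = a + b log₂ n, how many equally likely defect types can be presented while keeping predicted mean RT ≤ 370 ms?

10

Information budget: (370 − 220)/45 = 3.3333 bits, so n ≤ 2^3.3333 = 10.079 → at most 10.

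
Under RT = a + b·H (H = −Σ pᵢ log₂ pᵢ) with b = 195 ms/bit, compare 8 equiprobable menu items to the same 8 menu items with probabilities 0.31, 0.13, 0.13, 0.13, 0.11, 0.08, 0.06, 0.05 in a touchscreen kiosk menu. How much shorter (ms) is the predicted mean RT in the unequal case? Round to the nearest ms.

44 ms

The RT saving is b·ΔH. Equiprobable H₀ = log₂(8) = 3.0000 bits; with the given probabilities H = 2.7732 bits.
b·(H₀ − H) = 195 × (3.0000 − 2.7732) = 44.24 ms.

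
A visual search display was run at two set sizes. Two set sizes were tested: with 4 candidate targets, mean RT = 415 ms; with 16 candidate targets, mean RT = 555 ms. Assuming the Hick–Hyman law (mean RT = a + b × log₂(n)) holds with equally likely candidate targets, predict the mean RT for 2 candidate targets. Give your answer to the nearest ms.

Fit slope and intercept:
  b = (555 − 415) / (log₂ 16 − log₂ 4) = 140 / (4 − 2) = 70 ms/bit
  a = 415 − 70 × 2 = 275 ms
Then RT(2) = 275 + 70 × log₂ 2 = 275 + 70 × 1 ≈ 345.000 ms.

345 ms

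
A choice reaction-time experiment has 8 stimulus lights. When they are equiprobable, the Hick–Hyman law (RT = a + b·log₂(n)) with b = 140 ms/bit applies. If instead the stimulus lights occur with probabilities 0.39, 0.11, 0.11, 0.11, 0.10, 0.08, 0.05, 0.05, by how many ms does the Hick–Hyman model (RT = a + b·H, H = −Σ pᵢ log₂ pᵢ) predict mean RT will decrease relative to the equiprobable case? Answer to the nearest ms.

51 ms

Equiprobable entropy H₀ = log₂ 8 = 3.0000 bits.
Skewed entropy H = −Σ pᵢ log₂ pᵢ = 2.6366 bits.
ΔRT = b·(H₀ − H) = 140 × 0.3634 = 50.88 ms.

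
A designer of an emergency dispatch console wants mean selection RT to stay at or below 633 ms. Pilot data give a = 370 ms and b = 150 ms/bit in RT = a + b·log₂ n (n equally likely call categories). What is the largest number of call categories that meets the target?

Set 370 + 150·log₂ n ≤ 633 → log₂ n ≤ (633 − 370)/150 = 1.7533.
So n ≤ 2^1.7533 = 3.371; the largest integer n is 3.

3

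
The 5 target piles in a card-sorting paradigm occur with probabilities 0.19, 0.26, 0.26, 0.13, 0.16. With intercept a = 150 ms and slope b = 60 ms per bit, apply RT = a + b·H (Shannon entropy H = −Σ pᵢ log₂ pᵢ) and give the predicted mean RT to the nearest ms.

286 ms

Entropy contributions −pᵢ log₂ pᵢ: 0.4552, 0.5053, 0.5053, 0.3826, 0.4230; sum H = 2.2715 bits.
RT = a + bH = 150 + 60·2.2715 = 286.29 ms.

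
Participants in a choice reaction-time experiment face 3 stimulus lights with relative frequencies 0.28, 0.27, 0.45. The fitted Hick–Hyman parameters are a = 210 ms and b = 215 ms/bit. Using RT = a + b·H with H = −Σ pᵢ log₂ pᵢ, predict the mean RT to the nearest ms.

H = 0.28·log₂(1/0.28) + 0.27·log₂(1/0.27) + 0.45·log₂(1/0.45) = 1.5426 bits.
RT = 210 + 215 × 1.5426 = 541.67 ms.

542 ms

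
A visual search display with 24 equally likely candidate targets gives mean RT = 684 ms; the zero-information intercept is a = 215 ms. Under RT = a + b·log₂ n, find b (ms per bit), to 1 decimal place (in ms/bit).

102.3 ms/bit

24 alternatives carry log₂ 24 = 4.5850 bits; the choice cost is 684 − 215 = 469 ms, so b = 469/4.5850 = 102.291 ms/bit.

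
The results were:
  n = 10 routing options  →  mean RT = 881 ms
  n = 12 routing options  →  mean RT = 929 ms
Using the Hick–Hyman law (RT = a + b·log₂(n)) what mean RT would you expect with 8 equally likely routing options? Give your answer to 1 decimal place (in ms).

Solve the two-equation system in a and b:
  b = (929 − 881) / (log₂ 12 − log₂ 10) = 48 / (3.5850 − 3.3219) = 182.486 ms/bit
  a = 881 − 182.486 × 3.3219 = 274.796 ms
Then RT(8) = 274.796 + 182.486 × log₂ 8 = 274.796 + 182.486 × 3 ≈ 822.253 ms.

822.3 ms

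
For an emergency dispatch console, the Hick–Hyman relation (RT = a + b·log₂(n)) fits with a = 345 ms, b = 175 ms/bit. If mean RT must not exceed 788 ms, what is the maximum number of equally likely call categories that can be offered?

Set 345 + 175·log₂ n ≤ 788 → log₂ n ≤ (788 − 345)/175 = 2.5314.
So n ≤ 2^2.5314 = 5.781; the largest integer n is 5.

5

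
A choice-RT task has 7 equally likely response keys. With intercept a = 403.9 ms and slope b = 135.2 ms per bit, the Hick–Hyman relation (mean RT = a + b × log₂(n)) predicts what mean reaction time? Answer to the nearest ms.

783 ms

log₂(7) = 2.8074 bits, so RT = 403.9 + 135.2 × 2.8074 ≈ 783.454 ms.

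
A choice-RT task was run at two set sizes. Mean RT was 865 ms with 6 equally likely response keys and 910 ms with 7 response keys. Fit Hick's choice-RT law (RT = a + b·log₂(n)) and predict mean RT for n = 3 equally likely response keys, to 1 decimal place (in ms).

662.7 ms

RT is linear in log₂ n, so two points fix the line:
  b = (910 − 865) / (log₂ 7 − log₂ 6) = 45 / (2.8074 − 2.5850) = 202.345 ms/bit
  a = 865 − 202.345 × 2.5850 = 341.946 ms
Then RT(3) = 341.946 + 202.345 × log₂ 3 = 341.946 + 202.345 × 1.5850 ≈ 662.655 ms.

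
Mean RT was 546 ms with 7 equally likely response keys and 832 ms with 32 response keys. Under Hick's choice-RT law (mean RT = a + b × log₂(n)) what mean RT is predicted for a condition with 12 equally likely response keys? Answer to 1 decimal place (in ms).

647.4 ms

RT is linear in log₂ n, so two points fix the line:
  b = (832 − 546) / (log₂ 32 − log₂ 7) = 286 / (5 − 2.8074) = 130.436 ms/bit
  a = 546 − 130.436 × 2.8074 = 179.820 ms
Then RT(12) = 179.820 + 130.436 × log₂ 12 = 179.820 + 130.436 × 3.5850 ≈ 647.428 ms.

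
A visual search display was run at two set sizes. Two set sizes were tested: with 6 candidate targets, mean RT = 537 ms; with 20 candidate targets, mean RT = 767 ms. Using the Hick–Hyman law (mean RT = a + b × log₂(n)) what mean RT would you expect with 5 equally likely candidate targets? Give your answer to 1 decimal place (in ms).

502.2 ms

Fit slope and intercept:
  b = (767 − 537) / (log₂ 20 − log₂ 6) = 230 / (4.3219 − 2.5850) = 132.415 ms/bit
  a = 537 − 132.415 × 2.5850 = 194.713 ms
Then RT(5) = 194.713 + 132.415 × log₂ 5 = 194.713 + 132.415 × 2.3219 ≈ 502.170 ms.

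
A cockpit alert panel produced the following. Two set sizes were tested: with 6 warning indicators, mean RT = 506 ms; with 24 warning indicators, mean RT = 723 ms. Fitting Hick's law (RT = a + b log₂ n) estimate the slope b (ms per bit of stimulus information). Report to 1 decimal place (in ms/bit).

108.5 ms/bit

The slope on a log₂ axis is (723 − 506) / (4.5850 − 2.5850) = 108.500 ms/bit.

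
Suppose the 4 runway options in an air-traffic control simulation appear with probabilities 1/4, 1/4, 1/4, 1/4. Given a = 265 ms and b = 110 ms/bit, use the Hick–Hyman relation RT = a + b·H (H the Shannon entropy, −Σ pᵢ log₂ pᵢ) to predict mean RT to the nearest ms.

Each term −pᵢ log₂ pᵢ: 0.25·2 + 0.25·2 + 0.25·2 + 0.25·2; summed, H = 2.000 bits.
Mean RT = a + bH = 265 + 110·2.000 = 485.00 ms.

485 ms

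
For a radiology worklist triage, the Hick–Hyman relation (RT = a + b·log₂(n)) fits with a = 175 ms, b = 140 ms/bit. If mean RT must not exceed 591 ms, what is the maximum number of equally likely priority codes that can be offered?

7

Information budget: (591 − 175)/140 = 2.9714 bits, so n ≤ 2^2.9714 = 7.843 → at most 7.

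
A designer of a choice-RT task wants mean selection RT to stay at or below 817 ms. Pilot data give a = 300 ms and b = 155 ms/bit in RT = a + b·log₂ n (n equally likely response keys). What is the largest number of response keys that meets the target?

Set 300 + 155·log₂ n ≤ 817 → log₂ n ≤ (817 − 300)/155 = 3.3355.
So n ≤ 2^3.3355 = 10.094; the largest integer n is 10.

10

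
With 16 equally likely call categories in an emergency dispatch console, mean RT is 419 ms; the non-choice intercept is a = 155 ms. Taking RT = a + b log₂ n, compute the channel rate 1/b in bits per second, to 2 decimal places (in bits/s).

15.15 bits/s

b = (419 − 155)/log₂ 16 = 264/4 = 66.000 ms per bit = 0.06600 s/bit; the reciprocal is 15.152 bits/s.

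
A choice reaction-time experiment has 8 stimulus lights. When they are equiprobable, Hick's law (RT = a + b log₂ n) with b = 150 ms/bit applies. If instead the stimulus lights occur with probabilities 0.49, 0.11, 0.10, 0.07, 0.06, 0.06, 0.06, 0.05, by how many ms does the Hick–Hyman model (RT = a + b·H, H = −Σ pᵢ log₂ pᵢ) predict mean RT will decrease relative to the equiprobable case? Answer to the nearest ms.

The RT saving is b·ΔH. Equiprobable H₀ = log₂(8) = 3.0000 bits; with the given probabilities H = 2.4020 bits.
b·(H₀ − H) = 150 × (3.0000 − 2.4020) = 89.70 ms.

90 ms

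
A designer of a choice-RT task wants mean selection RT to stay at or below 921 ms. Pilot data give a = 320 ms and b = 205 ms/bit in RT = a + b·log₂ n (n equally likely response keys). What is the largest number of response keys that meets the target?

7

Set 320 + 205·log₂ n ≤ 921 → log₂ n ≤ (921 − 320)/205 = 2.9317.
So n ≤ 2^2.9317 = 7.630; the largest integer n is 7.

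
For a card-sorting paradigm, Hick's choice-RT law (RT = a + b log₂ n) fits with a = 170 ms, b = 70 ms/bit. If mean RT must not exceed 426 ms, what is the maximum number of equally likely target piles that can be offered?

12

70·log₂ n ≤ 426 − 170 = 256, giving log₂ n ≤ 3.6571 and n ≤ 12.616. The largest whole number is 12.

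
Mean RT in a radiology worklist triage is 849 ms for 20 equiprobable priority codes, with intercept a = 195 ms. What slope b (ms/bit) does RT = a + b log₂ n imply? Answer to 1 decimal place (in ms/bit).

log₂(20) = 4.3219 bits.
b = (RT − a)/log₂ n = (849 − 195) / 4.3219 = 151.321 ms/bit.

151.3 ms/bit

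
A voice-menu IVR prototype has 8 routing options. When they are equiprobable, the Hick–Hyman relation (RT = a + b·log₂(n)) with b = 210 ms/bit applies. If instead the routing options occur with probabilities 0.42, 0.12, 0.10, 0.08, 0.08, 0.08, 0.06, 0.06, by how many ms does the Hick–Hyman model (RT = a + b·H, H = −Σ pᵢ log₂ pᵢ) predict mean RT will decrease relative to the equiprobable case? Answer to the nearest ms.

The RT saving is b·ΔH. Equiprobable H₀ = log₂(8) = 3.0000 bits; with the given probabilities H = 2.5865 bits.
b·(H₀ − H) = 210 × (3.0000 − 2.5865) = 86.84 ms.

87 ms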